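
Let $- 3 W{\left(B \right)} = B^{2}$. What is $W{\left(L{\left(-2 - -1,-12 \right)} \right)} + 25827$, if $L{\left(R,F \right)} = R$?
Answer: $\frac{77480}{3} \approx 25827.0$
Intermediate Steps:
$W{\left(B \right)} = - \frac{B^{2}}{3}$
$W{\left(L{\left(-2 - -1,-12 \right)} \right)} + 25827 = - \frac{\left(-2 - -1\right)^{2}}{3} + 25827 = - \frac{\left(-2 + 1\right)^{2}}{3} + 25827 = - \frac{\left(-1\right)^{2}}{3} + 25827 = \left(- \frac{1}{3}\right) 1 + 25827 = - \frac{1}{3} + 25827 = \frac{77480}{3}$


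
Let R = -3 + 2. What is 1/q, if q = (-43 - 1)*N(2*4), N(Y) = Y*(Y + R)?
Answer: -1/2464 ≈ -0.00040584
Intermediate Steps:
R = -1
N(Y) = Y*(-1 + Y) (N(Y) = Y*(Y - 1) = Y*(-1 + Y))
q = -2464 (q = (-43 - 1)*((2*4)*(-1 + 2*4)) = -352*(-1 + 8) = -352*7 = -44*56 = -2464)
1/q = 1/(-2464) = -1/2464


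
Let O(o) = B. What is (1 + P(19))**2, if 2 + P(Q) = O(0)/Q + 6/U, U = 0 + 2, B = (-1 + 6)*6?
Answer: 4624/361 ≈ 12.809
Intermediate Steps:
B = 30 (B = 5*6 = 30)
U = 2
O(o) = 30
P(Q) = 1 + 30/Q (P(Q) = -2 + (30/Q + 6/2) = -2 + (30/Q + 6*(1/2)) = -2 + (30/Q + 3) = -2 + (3 + 30/Q) = 1 + 30/Q)
(1 + P(19))**2 = (1 + (30 + 19)/19)**2 = (1 + (1/19)*49)**2 = (1 + 49/19)**2 = (68/19)**2 = 4624/361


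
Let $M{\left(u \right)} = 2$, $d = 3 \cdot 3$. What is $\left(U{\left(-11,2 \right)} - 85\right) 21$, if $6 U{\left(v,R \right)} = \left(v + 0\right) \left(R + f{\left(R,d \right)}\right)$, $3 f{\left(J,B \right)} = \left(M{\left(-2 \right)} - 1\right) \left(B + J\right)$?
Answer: $- \frac{12019}{6} \approx -2003.2$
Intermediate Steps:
$d = 9$
$f{\left(J,B \right)} = \frac{B}{3} + \frac{J}{3}$ ($f{\left(J,B \right)} = \frac{\left(2 - 1\right) \left(B + J\right)}{3} = \frac{1 \left(B + J\right)}{3} = \frac{B + J}{3} = \frac{B}{3} + \frac{J}{3}$)
$U{\left(v,R \right)} = \frac{v \left(3 + \frac{4 R}{3}\right)}{6}$ ($U{\left(v,R \right)} = \frac{\left(v + 0\right) \left(R + \left(\frac{1}{3} \cdot 9 + \frac{R}{3}\right)\right)}{6} = \frac{v \left(R + \left(3 + \frac{R}{3}\right)\right)}{6} = \frac{v \left(3 + \frac{4 R}{3}\right)}{6}$)
$\left(U{\left(-11,2 \right)} - 85\right) 21 = \left(\frac{1}{18} \left(-11\right) \left(9 + 4 \cdot 2\right) - 85\right) 21 = \left(\frac{1}{18} \left(-11\right) \left(9 + 8\right) - 85\right) 21 = \left(\frac{1}{18} \left(-11\right) 17 - 85\right) 21 = \left(- \frac{187}{18} - 85\right) 21 = \left(- \frac{1717}{18}\right) 21 = - \frac{12019}{6}$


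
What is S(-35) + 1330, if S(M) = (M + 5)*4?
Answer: 1210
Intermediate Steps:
S(M) = 20 + 4*M (S(M) = (5 + M)*4 = 20 + 4*M)
S(-35) + 1330 = (20 + 4*(-35)) + 1330 = (20 - 140) + 1330 = -120 + 1330 = 1210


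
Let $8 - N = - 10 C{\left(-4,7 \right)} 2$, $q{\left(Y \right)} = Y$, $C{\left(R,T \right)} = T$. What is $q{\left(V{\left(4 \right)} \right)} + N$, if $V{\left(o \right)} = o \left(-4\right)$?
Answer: $132$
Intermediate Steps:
$V{\left(o \right)} = - 4 o$
$N = 148$ ($N = 8 - \left(-10\right) 7 \cdot 2 = 8 - \left(-70\right) 2 = 8 - -140 = 8 + 140 = 148$)
$q{\left(V{\left(4 \right)} \right)} + N = \left(-4\right) 4 + 148 = -16 + 148 = 132$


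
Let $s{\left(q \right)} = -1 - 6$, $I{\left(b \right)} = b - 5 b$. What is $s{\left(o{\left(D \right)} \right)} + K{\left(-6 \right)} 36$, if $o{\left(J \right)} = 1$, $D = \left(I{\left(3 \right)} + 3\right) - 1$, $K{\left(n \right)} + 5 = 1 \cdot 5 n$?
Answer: $-1267$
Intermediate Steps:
$K{\left(n \right)} = -5 + 5 n$ ($K{\left(n \right)} = -5 + 1 \cdot 5 n = -5 + 5 n$)
$I{\left(b \right)} = - 4 b$
$D = -10$ ($D = \left(\left(-4\right) 3 + 3\right) - 1 = \left(-12 + 3\right) - 1 = -9 - 1 = -10$)
$s{\left(q \right)} = -7$ ($s{\left(q \right)} = -1 - 6 = -7$)
$s{\left(o{\left(D \right)} \right)} + K{\left(-6 \right)} 36 = -7 + \left(-5 + 5 \left(-6\right)\right) 36 = -7 + \left(-5 - 30\right) 36 = -7 - 1260 = -1267$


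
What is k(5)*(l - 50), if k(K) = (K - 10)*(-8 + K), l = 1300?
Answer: 18750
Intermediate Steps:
k(K) = (-10 + K)*(-8 + K)
k(5)*(l - 50) = (80 + 5**2 - 18*5)*(1300 - 50) = (80 + 25 - 90)*1250 = 15*1250 = 18750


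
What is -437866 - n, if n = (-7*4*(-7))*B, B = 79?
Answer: -453350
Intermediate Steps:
n = 15484 (n = (-7*4*(-7))*79 = -28*(-7)*79 = 196*79 = 15484)
-437866 - n = -437866 - 1*15484 = -437866 - 15484 = -453350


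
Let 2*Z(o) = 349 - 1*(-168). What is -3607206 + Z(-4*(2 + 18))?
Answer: -7213895/2 ≈ -3.6069e+6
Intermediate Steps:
Z(o) = 517/2 (Z(o) = (349 - 1*(-168))/2 = (349 + 168)/2 = (½)*517 = 517/2)
-3607206 + Z(-4*(2 + 18)) = -3607206 + 517/2 = -7213895/2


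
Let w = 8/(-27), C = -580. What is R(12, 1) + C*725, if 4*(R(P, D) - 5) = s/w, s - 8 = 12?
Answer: -3364095/8 ≈ -4.2051e+5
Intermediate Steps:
w = -8/27 (w = 8*(-1/27) = -8/27 ≈ -0.29630)
s = 20 (s = 8 + 12 = 20)
R(P, D) = -95/8 (R(P, D) = 5 + (20/(-8/27))/4 = 5 + (20*(-27/8))/4 = 5 + (1/4)*(-135/2) = 5 - 135/8 = -95/8)
R(12, 1) + C*725 = -95/8 - 580*725 = -95/8 - 420500 = -3364095/8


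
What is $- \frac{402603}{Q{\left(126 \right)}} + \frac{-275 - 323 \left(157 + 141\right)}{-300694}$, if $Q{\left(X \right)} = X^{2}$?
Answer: $- \frac{19921302013}{795636324} \approx -25.038$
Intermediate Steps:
$- \frac{402603}{Q{\left(126 \right)}} + \frac{-275 - 323 \left(157 + 141\right)}{-300694} = - \frac{402603}{126^{2}} + \frac{-275 - 323 \left(157 + 141\right)}{-300694} = - \frac{402603}{15876} + \left(-275 - 96254\right) \left(- \frac{1}{300694}\right) = \left(-402603\right) \frac{1}{15876} + \left(-275 - 96254\right) \left(- \frac{1}{300694}\right) = - \frac{134201}{5292} - - \frac{96529}{300694} = - \frac{134201}{5292} + \frac{96529}{300694} = - \frac{19921302013}{795636324}$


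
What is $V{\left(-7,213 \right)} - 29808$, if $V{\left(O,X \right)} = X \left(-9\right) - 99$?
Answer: $-31824$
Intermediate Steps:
$V{\left(O,X \right)} = -99 - 9 X$ ($V{\left(O,X \right)} = - 9 X - 99 = -99 - 9 X$)
$V{\left(-7,213 \right)} - 29808 = \left(-99 - 1917\right) - 29808 = -2016 - 29808 = -31824$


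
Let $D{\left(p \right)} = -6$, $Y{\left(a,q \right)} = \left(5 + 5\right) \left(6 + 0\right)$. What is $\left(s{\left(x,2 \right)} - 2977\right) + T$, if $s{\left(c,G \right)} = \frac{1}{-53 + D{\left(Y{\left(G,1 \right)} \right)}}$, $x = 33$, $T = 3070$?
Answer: $\frac{5486}{59} \approx 92.983$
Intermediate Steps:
$Y{\left(a,q \right)} = 60$ ($Y{\left(a,q \right)} = 10 \cdot 6 = 60$)
$s{\left(c,G \right)} = - \frac{1}{59}$ ($s{\left(c,G \right)} = \frac{1}{-53 - 6} = \frac{1}{-59} = - \frac{1}{59}$)
$\left(s{\left(x,2 \right)} - 2977\right) + T = \left(- \frac{1}{59} - 2977\right) + 3070 = - \frac{175644}{59} + 3070 = \frac{5486}{59}$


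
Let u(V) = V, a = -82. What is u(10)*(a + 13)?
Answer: -690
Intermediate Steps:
u(10)*(a + 13) = 10*(-82 + 13) = 10*(-69) = -690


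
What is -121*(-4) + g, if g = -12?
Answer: 472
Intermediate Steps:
-121*(-4) + g = -121*(-4) - 12 = 484 - 12 = 472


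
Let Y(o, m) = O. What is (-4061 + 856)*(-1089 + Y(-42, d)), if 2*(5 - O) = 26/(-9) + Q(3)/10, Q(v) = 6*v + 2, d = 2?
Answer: 31255160/9 ≈ 3.4728e+6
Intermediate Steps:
Q(v) = 2 + 6*v
O = 49/9 (O = 5 - (26/(-9) + (2 + 6*3)/10)/2 = 5 - (26*(-1/9) + (2 + 18)*(1/10))/2 = 5 - (-26/9 + 20*(1/10))/2 = 5 - (-26/9 + 2)/2 = 5 - 1/2*(-8/9) = 5 + 4/9 = 49/9 ≈ 5.4444)
Y(o, m) = 49/9
(-4061 + 856)*(-1089 + Y(-42, d)) = (-4061 + 856)*(-1089 + 49/9) = -3205*(-9752/9) = 31255160/9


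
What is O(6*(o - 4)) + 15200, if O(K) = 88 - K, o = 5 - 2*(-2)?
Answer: 15258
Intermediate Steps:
o = 9 (o = 5 + 4 = 9)
O(6*(o - 4)) + 15200 = (88 - 6*(9 - 4)) + 15200 = (88 - 6*5) + 15200 = (88 - 1*30) + 15200 = (88 - 30) + 15200 = 58 + 15200 = 15258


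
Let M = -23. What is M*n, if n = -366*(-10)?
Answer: -84180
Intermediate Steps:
n = 3660
M*n = -23*3660 = -84180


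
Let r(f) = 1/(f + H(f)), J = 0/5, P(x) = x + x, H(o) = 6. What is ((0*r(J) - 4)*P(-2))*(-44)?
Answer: -704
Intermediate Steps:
P(x) = 2*x
J = 0 (J = 0*(1/5) = 0)
r(f) = 1/(6 + f) (r(f) = 1/(f + 6) = 1/(6 + f))
((0*r(J) - 4)*P(-2))*(-44) = ((0/(6 + 0) - 4)*(2*(-2)))*(-44) = ((0/6 - 4)*(-4))*(-44) = ((0*(1/6) - 4)*(-4))*(-44) = ((0 - 4)*(-4))*(-44) = -4*(-4)*(-44) = 16*(-44) = -704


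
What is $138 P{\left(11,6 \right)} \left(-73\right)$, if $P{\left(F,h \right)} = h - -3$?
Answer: $-90666$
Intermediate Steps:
$P{\left(F,h \right)} = 3 + h$ ($P{\left(F,h \right)} = h + 3 = 3 + h$)
$138 P{\left(11,6 \right)} \left(-73\right) = 138 \left(3 + 6\right) \left(-73\right) = 138 \cdot 9 \left(-73\right) = 1242 \left(-73\right) = -90666$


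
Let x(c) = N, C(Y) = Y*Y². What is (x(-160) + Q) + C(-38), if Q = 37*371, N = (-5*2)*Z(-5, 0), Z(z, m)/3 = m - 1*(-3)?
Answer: -41235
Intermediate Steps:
Z(z, m) = 9 + 3*m (Z(z, m) = 3*(m - 1*(-3)) = 3*(m + 3) = 3*(3 + m) = 9 + 3*m)
C(Y) = Y³
N = -90 (N = (-5*2)*(9 + 3*0) = -10*(9 + 0) = -10*9 = -90)
Q = 13727
x(c) = -90
(x(-160) + Q) + C(-38) = (-90 + 13727) + (-38)³ = 13637 - 54872 = -41235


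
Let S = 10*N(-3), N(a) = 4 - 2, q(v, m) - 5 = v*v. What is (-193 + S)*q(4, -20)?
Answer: -3633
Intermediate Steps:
q(v, m) = 5 + v**2 (q(v, m) = 5 + v*v = 5 + v**2)
N(a) = 2
S = 20 (S = 10*2 = 20)
(-193 + S)*q(4, -20) = (-193 + 20)*(5 + 4**2) = -173*(5 + 16) = -173*21 = -3633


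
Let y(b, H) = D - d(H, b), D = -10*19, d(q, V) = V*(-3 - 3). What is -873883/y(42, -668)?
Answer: -873883/62 ≈ -14095.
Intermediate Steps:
d(q, V) = -6*V (d(q, V) = V*(-6) = -6*V)
D = -190
y(b, H) = -190 + 6*b (y(b, H) = -190 - (-6)*b = -190 + 6*b)
-873883/y(42, -668) = -873883/(-190 + 6*42) = -873883/(-190 + 252) = -873883/62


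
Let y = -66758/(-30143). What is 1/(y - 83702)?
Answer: -30143/2522962628 ≈ -1.1947e-5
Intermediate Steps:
y = 66758/30143 (y = -66758*(-1/30143) = 66758/30143 ≈ 2.2147)
1/(y - 83702) = 1/(66758/30143 - 83702) = 1/(-2522962628/30143) = -30143/2522962628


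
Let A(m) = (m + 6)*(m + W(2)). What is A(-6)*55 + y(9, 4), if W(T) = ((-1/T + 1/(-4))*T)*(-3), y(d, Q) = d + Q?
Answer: 13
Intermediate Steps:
y(d, Q) = Q + d
W(T) = -3*T*(-1/4 - 1/T) (W(T) = ((-1/T + 1*(-1/4))*T)*(-3) = ((-1/T - 1/4)*T)*(-3) = ((-1/4 - 1/T)*T)*(-3) = (T*(-1/4 - 1/T))*(-3) = -3*T*(-1/4 - 1/T))
A(m) = (6 + m)*(9/2 + m) (A(m) = (m + 6)*(m + (3 + (3/4)*2)) = (6 + m)*(m + (3 + 3/2)) = (6 + m)*(m + 9/2) = (6 + m)*(9/2 + m))
A(-6)*55 + y(9, 4) = (27 + (-6)**2 + (21/2)*(-6))*55 + (4 + 9) = (27 + 36 - 63)*55 + 13 = 0*55 + 13 = 0 + 13 = 13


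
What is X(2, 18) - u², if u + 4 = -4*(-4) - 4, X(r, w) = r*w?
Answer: -28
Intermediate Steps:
u = 8 (u = -4 + (-4*(-4) - 4) = -4 + (16 - 4) = -4 + 12 = 8)
X(2, 18) - u² = 2*18 - 1*8² = 36 - 1*64 = 36 - 64 = -28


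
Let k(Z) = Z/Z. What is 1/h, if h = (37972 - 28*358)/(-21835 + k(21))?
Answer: -3639/4658 ≈ -0.78124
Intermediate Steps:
k(Z) = 1
h = -4658/3639 (h = (37972 - 28*358)/(-21835 + 1) = (37972 - 10024)/(-21834) = 27948*(-1/21834) = -4658/3639 ≈ -1.2800)
1/h = 1/(-4658/3639) = -3639/4658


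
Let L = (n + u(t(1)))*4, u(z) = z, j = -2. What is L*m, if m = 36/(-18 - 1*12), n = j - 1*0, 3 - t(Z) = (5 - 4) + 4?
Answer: 96/5 ≈ 19.200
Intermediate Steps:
t(Z) = -2 (t(Z) = 3 - ((5 - 4) + 4) = 3 - (1 + 4) = 3 - 1*5 = 3 - 5 = -2)
n = -2 (n = -2 - 1*0 = -2 + 0 = -2)
m = -6/5 (m = 36/(-18 - 12) = 36/(-30) = 36*(-1/30) = -6/5 ≈ -1.2000)
L = -16 (L = (-2 - 2)*4 = -4*4 = -16)
L*m = -16*(-6/5) = 96/5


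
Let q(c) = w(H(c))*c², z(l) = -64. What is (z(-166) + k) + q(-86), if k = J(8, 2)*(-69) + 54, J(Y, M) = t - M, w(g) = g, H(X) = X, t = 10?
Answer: -636618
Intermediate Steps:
J(Y, M) = 10 - M
k = -498 (k = (10 - 1*2)*(-69) + 54 = (10 - 2)*(-69) + 54 = 8*(-69) + 54 = -552 + 54 = -498)
q(c) = c³ (q(c) = c*c² = c³)
(z(-166) + k) + q(-86) = (-64 - 498) + (-86)³ = -562 - 636056 = -636618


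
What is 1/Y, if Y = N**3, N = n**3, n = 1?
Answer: 1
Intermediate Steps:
N = 1 (N = 1**3 = 1)
Y = 1 (Y = 1**3 = 1)
1/Y = 1/1 = 1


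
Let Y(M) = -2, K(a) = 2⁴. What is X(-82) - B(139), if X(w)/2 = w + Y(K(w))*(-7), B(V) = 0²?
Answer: -136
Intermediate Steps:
K(a) = 16
B(V) = 0
X(w) = 28 + 2*w (X(w) = 2*(w - 2*(-7)) = 2*(w + 14) = 2*(14 + w) = 28 + 2*w)
X(-82) - B(139) = (28 + 2*(-82)) - 1*0 = (28 - 164) + 0 = -136 + 0 = -136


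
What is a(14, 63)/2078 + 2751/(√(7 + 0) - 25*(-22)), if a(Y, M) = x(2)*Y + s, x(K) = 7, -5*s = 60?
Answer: 528355383/104763409 - 917*√7/100831 ≈ 5.0193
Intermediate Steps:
s = -12 (s = -⅕*60 = -12)
a(Y, M) = -12 + 7*Y (a(Y, M) = 7*Y - 12 = -12 + 7*Y)
a(14, 63)/2078 + 2751/(√(7 + 0) - 25*(-22)) = (-12 + 7*14)/2078 + 2751/(√(7 + 0) - 25*(-22)) = (-12 + 98)*(1/2078) + 2751/(√7 + 550) = 86*(1/2078) + 2751/(550 + √7) = 43/1039 + 2751/(550 + √7)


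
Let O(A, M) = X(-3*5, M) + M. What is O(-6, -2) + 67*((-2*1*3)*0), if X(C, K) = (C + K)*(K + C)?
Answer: 287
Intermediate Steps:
X(C, K) = (C + K)² (X(C, K) = (C + K)*(C + K) = (C + K)²)
O(A, M) = M + (-15 + M)² (O(A, M) = (-3*5 + M)² + M = (-15 + M)² + M = M + (-15 + M)²)
O(-6, -2) + 67*((-2*1*3)*0) = (-2 + (-15 - 2)²) + 67*((-2*1*3)*0) = (-2 + (-17)²) + 67*(-2*3*0) = (-2 + 289) + 67*(-6*0) = 287 + 67*0 = 287 + 0 = 287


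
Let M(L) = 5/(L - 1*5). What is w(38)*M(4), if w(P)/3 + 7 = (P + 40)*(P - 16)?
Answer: -25635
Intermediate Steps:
M(L) = 5/(-5 + L) (M(L) = 5/(L - 5) = 5/(-5 + L))
w(P) = -21 + 3*(-16 + P)*(40 + P) (w(P) = -21 + 3*((P + 40)*(P - 16)) = -21 + 3*((40 + P)*(-16 + P)) = -21 + 3*((-16 + P)*(40 + P)) = -21 + 3*(-16 + P)*(40 + P))
w(38)*M(4) = (-1941 + 3*38² + 72*38)*(5/(-5 + 4)) = (-1941 + 3*1444 + 2736)*(5/(-1)) = (-1941 + 4332 + 2736)*(5*(-1)) = 5127*(-5) = -25635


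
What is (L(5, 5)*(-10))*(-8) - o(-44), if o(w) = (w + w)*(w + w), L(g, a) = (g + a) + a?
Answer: -6544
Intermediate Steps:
L(g, a) = g + 2*a (L(g, a) = (a + g) + a = g + 2*a)
o(w) = 4*w² (o(w) = (2*w)*(2*w) = 4*w²)
(L(5, 5)*(-10))*(-8) - o(-44) = ((5 + 2*5)*(-10))*(-8) - 4*(-44)² = ((5 + 10)*(-10))*(-8) - 4*1936 = (15*(-10))*(-8) - 1*7744 = -150*(-8) - 7744 = 1200 - 7744 = -6544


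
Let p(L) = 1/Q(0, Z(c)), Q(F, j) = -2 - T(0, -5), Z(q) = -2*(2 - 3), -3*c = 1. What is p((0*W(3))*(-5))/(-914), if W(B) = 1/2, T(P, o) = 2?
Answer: 1/3656 ≈ 0.00027352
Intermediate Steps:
W(B) = ½
c = -⅓ (c = -⅓*1 = -⅓ ≈ -0.33333)
Z(q) = 2 (Z(q) = -2*(-1) = 2)
Q(F, j) = -4 (Q(F, j) = -2 - 1*2 = -2 - 2 = -4)
p(L) = -¼ (p(L) = 1/(-4) = -¼)
p((0*W(3))*(-5))/(-914) = -¼/(-914) = -¼*(-1/914) = 1/3656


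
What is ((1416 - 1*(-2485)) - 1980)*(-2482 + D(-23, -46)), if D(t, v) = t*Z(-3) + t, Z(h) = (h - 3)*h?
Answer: -5607399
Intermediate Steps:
Z(h) = h*(-3 + h) (Z(h) = (-3 + h)*h = h*(-3 + h))
D(t, v) = 19*t (D(t, v) = t*(-3*(-3 - 3)) + t = t*(-3*(-6)) + t = t*18 + t = 18*t + t = 19*t)
((1416 - 1*(-2485)) - 1980)*(-2482 + D(-23, -46)) = ((1416 - 1*(-2485)) - 1980)*(-2482 + 19*(-23)) = ((1416 + 2485) - 1980)*(-2482 - 437) = (3901 - 1980)*(-2919) = 1921*(-2919) = -5607399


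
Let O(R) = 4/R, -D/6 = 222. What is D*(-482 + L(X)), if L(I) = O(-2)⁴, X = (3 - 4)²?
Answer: 620712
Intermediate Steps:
D = -1332 (D = -6*222 = -1332)
X = 1 (X = (-1)² = 1)
L(I) = 16 (L(I) = (4/(-2))⁴ = (4*(-½))⁴ = (-2)⁴ = 16)
D*(-482 + L(X)) = -1332*(-482 + 16) = -1332*(-466) = 620712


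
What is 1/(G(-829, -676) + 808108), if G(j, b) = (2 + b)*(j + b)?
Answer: 1/1822478 ≈ 5.4870e-7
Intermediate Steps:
G(j, b) = (2 + b)*(b + j)
1/(G(-829, -676) + 808108) = 1/(((-676)² + 2*(-676) + 2*(-829) - 676*(-829)) + 808108) = 1/((456976 - 1352 - 1658 + 560404) + 808108) = 1/(1014370 + 808108) = 1/1822478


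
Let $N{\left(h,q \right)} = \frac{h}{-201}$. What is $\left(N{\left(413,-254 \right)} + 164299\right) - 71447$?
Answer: $\frac{18662839}{201} \approx 92850.0$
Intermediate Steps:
$N{\left(h,q \right)} = - \frac{h}{201}$ ($N{\left(h,q \right)} = h \left(- \frac{1}{201}\right) = - \frac{h}{201}$)
$\left(N{\left(413,-254 \right)} + 164299\right) - 71447 = \left(\left(- \frac{1}{201}\right) 413 + 164299\right) - 71447 = \left(- \frac{413}{201} + 164299\right) - 71447 = \frac{33023686}{201} - 71447 = \frac{18662839}{201}$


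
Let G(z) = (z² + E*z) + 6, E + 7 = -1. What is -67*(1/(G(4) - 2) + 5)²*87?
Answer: -6763583/48 ≈ -1.4091e+5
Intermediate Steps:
E = -8 (E = -7 - 1 = -8)
G(z) = 6 + z² - 8*z (G(z) = (z² - 8*z) + 6 = 6 + z² - 8*z)
-67*(1/(G(4) - 2) + 5)²*87 = -67*(1/((6 + 4² - 8*4) - 2) + 5)²*87 = -67*(1/((6 + 16 - 32) - 2) + 5)²*87 = -67*(1/(-10 - 2) + 5)²*87 = -67*(1/(-12) + 5)²*87 = -67*(-1/12 + 5)²*87 = -67*(59/12)²*87 = -67*3481/144*87 = -233227/144*87 = -6763583/48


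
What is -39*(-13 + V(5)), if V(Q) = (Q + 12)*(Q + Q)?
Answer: -6123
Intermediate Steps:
V(Q) = 2*Q*(12 + Q) (V(Q) = (12 + Q)*(2*Q) = 2*Q*(12 + Q))
-39*(-13 + V(5)) = -39*(-13 + 2*5*(12 + 5)) = -39*(-13 + 2*5*17) = -39*(-13 + 170) = -39*157 = -6123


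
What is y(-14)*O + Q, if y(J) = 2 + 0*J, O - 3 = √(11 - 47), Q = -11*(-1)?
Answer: 17 + 12*I ≈ 17.0 + 12.0*I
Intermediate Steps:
Q = 11
O = 3 + 6*I (O = 3 + √(11 - 47) = 3 + √(-36) = 3 + 6*I ≈ 3.0 + 6.0*I)
y(J) = 2 (y(J) = 2 + 0 = 2)
y(-14)*O + Q = 2*(3 + 6*I) + 11 = (6 + 12*I) + 11 = 17 + 12*I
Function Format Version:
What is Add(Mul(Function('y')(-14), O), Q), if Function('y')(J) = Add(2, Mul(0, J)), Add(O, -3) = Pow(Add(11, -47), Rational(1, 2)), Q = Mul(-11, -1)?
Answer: Add(17, Mul(12, I)) ≈ Add(17.000, Mul(12.000, I))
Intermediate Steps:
Q = 11
O = Add(3, Mul(6, I)) (O = Add(3, Pow(Add(11, -47), Rational(1, 2))) = Add(3, Pow(-36, Rational(1, 2))) = Add(3, Mul(6, I)) ≈ Add(3.0000, Mul(6.0000, I)))
Function('y')(J) = 2 (Function('y')(J) = Add(2, 0) = 2)
Add(Mul(Function('y')(-14), O), Q) = Add(Mul(2, Add(3, Mul(6, I))), 11) = Add(Add(6, Mul(12, I)), 11) = Add(17, Mul(12, I))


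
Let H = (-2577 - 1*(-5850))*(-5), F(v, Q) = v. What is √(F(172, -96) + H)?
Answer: I*√16193 ≈ 127.25*I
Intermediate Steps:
H = -16365 (H = (-2577 + 5850)*(-5) = 3273*(-5) = -16365)
√(F(172, -96) + H) = √(172 - 16365) = √(-16193) = I*√16193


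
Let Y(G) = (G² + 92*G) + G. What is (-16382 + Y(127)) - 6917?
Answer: 4641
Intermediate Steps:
Y(G) = G² + 93*G
(-16382 + Y(127)) - 6917 = (-16382 + 127*(93 + 127)) - 6917 = (-16382 + 127*220) - 6917 = (-16382 + 27940) - 6917 = 11558 - 6917 = 4641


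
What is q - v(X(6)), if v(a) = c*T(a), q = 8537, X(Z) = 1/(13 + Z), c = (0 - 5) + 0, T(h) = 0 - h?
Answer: 162198/19 ≈ 8536.7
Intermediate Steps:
T(h) = -h
c = -5 (c = -5 + 0 = -5)
v(a) = 5*a (v(a) = -(-5)*a = 5*a)
q - v(X(6)) = 8537 - 5/(13 + 6) = 8537 - 5/19 = 162198/19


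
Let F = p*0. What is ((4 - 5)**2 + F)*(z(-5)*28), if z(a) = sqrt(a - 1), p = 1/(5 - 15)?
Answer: 28*I*sqrt(6) ≈ 68.586*I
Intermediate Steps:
p = -1/10 (p = 1/(-10) = -1/10 ≈ -0.10000)
z(a) = sqrt(-1 + a)
F = 0 (F = -1/10*0 = 0)
((4 - 5)**2 + F)*(z(-5)*28) = ((4 - 5)**2 + 0)*(sqrt(-1 - 5)*28) = ((-1)**2 + 0)*(sqrt(-6)*28) = (1 + 0)*((I*sqrt(6))*28) = 1*(28*I*sqrt(6)) = 28*I*sqrt(6)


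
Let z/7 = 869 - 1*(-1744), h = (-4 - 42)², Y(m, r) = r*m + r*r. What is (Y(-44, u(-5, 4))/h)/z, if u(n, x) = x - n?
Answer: -15/1843036 ≈ -8.1387e-6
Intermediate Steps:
Y(m, r) = r² + m*r (Y(m, r) = m*r + r² = r² + m*r)
h = 2116 (h = (-46)² = 2116)
z = 18291 (z = 7*(869 - 1*(-1744)) = 7*(869 + 1744) = 7*2613 = 18291)
(Y(-44, u(-5, 4))/h)/z = (((4 - 1*(-5))*(-44 + (4 - 1*(-5))))/2116)/18291 = (((4 + 5)*(-44 + (4 + 5)))*(1/2116))*(1/18291) = ((9*(-44 + 9))*(1/2116))*(1/18291) = ((9*(-35))*(1/2116))*(1/18291) = -315*1/2116*(1/18291) = -315/2116*1/18291 = -15/1843036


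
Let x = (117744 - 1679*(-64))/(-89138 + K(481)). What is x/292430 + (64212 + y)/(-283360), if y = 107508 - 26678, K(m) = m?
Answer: -188020892360771/367319093513680 ≈ -0.51187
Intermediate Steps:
y = 80830
x = -225200/88657 (x = (117744 - 1679*(-64))/(-89138 + 481) = (117744 + 107456)/(-88657) = 225200*(-1/88657) = -225200/88657 ≈ -2.5401)
x/292430 + (64212 + y)/(-283360) = -225200/88657/292430 + (64212 + 80830)/(-283360) = -225200/88657*1/292430 + 145042*(-1/283360) = -22520/2592596651 - 72521/141680 = -188020892360771/367319093513680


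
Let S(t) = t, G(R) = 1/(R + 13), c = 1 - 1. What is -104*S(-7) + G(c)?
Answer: 9465/13 ≈ 728.08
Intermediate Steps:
c = 0
G(R) = 1/(13 + R)
-104*S(-7) + G(c) = -104*(-7) + 1/(13 + 0) = 728 + 1/13 = 9465/13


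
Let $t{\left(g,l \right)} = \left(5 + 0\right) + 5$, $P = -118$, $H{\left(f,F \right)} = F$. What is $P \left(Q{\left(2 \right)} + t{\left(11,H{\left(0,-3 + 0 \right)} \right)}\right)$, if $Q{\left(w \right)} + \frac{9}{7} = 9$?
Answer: $- \frac{14632}{7} \approx -2090.3$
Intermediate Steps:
$Q{\left(w \right)} = \frac{54}{7}$ ($Q{\left(w \right)} = - \frac{9}{7} + 9 = \frac{54}{7}$)
$t{\left(g,l \right)} = 10$ ($t{\left(g,l \right)} = 5 + 5 = 10$)
$P \left(Q{\left(2 \right)} + t{\left(11,H{\left(0,-3 + 0 \right)} \right)}\right) = - 118 \left(\frac{54}{7} + 10\right) = \left(-118\right) \frac{124}{7} = - \frac{14632}{7}$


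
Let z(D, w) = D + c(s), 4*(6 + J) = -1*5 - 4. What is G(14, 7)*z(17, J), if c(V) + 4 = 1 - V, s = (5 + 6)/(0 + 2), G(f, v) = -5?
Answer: -85/2 ≈ -42.500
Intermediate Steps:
s = 11/2 ≈ 5.5000
J = -33/4 (J = -6 + (-1*5 - 4)/4 = -6 + (-5 - 4)/4 = -6 + (¼)*(-9) = -6 - 9/4 = -33/4 ≈ -8.2500)
c(V) = -3 - V (c(V) = -4 + (1 - V) = -3 - V)
z(D, w) = -17/2 + D (z(D, w) = D + (-3 - 1*11/2) = D + (-3 - 11/2) = D - 17/2 = -17/2 + D)
G(14, 7)*z(17, J) = -5*(-17/2 + 17) = -5*17/2 = -85/2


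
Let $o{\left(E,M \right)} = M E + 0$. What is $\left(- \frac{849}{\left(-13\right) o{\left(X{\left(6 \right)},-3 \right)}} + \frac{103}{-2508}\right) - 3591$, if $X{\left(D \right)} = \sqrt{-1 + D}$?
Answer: $- \frac{9006331}{2508} - \frac{283 \sqrt{5}}{65} \approx -3600.8$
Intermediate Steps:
$o{\left(E,M \right)} = E M$ ($o{\left(E,M \right)} = E M + 0 = E M$)
$\left(- \frac{849}{\left(-13\right) o{\left(X{\left(6 \right)},-3 \right)}} + \frac{103}{-2508}\right) - 3591 = \left(- \frac{849}{\left(-13\right) \sqrt{-1 + 6} \left(-3\right)} + \frac{103}{-2508}\right) - 3591 = \left(- \frac{849}{\left(-13\right) \sqrt{5} \left(-3\right)} + 103 \left(- \frac{1}{2508}\right)\right) - 3591 = \left(- \frac{849}{\left(-13\right) \left(- 3 \sqrt{5}\right)} - \frac{103}{2508}\right) - 3591 = \left(- \frac{849}{39 \sqrt{5}} - \frac{103}{2508}\right) - 3591 = \left(- 849 \frac{\sqrt{5}}{195} - \frac{103}{2508}\right) - 3591 = \left(- \frac{283 \sqrt{5}}{65} - \frac{103}{2508}\right) - 3591 = \left(- \frac{103}{2508} - \frac{283 \sqrt{5}}{65}\right) - 3591 = - \frac{9006331}{2508} - \frac{283 \sqrt{5}}{65}$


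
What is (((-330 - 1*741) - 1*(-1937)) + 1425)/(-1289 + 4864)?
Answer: 2291/3575 ≈ 0.64084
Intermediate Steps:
(((-330 - 1*741) - 1*(-1937)) + 1425)/(-1289 + 4864) = (((-330 - 741) + 1937) + 1425)/3575 = ((-1071 + 1937) + 1425)*(1/3575) = (866 + 1425)*(1/3575) = 2291*(1/3575) = 2291/3575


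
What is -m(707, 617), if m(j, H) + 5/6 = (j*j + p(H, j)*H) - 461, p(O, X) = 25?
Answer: -3088873/6 ≈ -5.1481e+5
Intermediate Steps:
m(j, H) = -2771/6 + j² + 25*H (m(j, H) = -⅚ + ((j*j + 25*H) - 461) = -⅚ + ((j² + 25*H) - 461) = -⅚ + (-461 + j² + 25*H) = -2771/6 + j² + 25*H)
-m(707, 617) = -(-2771/6 + 707² + 25*617) = -(-2771/6 + 499849 + 15425) = -1*3088873/6 = -3088873/6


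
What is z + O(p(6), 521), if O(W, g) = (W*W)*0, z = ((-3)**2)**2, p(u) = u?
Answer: 81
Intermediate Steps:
z = 81 (z = 9**2 = 81)
O(W, g) = 0 (O(W, g) = W**2*0 = 0)
z + O(p(6), 521) = 81 + 0 = 81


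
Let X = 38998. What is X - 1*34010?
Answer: 4988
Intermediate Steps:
X - 1*34010 = 38998 - 1*34010 = 38998 - 34010 = 4988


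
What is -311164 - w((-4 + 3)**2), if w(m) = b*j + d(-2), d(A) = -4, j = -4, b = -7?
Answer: -311188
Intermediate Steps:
w(m) = 24 (w(m) = -7*(-4) - 4 = 28 - 4 = 24)
-311164 - w((-4 + 3)**2) = -311164 - 1*24 = -311164 - 24 = -311188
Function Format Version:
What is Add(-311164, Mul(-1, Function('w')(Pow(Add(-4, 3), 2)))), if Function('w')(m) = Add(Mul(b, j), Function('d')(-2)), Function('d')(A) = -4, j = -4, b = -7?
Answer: -311188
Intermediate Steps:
Function('w')(m) = 24 (Function('w')(m) = Add(Mul(-7, -4), -4) = Add(28, -4) = 24)
Add(-311164, Mul(-1, Function('w')(Pow(Add(-4, 3), 2)))) = Add(-311164, Mul(-1, 24)) = Add(-311164, -24) = -311188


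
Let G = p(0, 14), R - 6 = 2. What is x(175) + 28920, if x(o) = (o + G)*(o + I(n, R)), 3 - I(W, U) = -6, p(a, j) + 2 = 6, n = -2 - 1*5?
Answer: 61856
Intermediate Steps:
n = -7 (n = -2 - 5 = -7)
p(a, j) = 4 (p(a, j) = -2 + 6 = 4)
R = 8 (R = 6 + 2 = 8)
G = 4
I(W, U) = 9 (I(W, U) = 3 - 1*(-6) = 3 + 6 = 9)
x(o) = (4 + o)*(9 + o) (x(o) = (o + 4)*(o + 9) = (4 + o)*(9 + o))
x(175) + 28920 = (36 + 175**2 + 13*175) + 28920 = (36 + 30625 + 2275) + 28920 = 32936 + 28920 = 61856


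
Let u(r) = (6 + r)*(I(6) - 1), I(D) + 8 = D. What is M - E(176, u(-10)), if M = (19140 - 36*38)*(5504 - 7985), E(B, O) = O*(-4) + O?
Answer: -44092296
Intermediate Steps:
I(D) = -8 + D
u(r) = -18 - 3*r (u(r) = (6 + r)*((-8 + 6) - 1) = (6 + r)*(-2 - 1) = (6 + r)*(-3) = -18 - 3*r)
E(B, O) = -3*O (E(B, O) = -4*O + O = -3*O)
M = -44092332 (M = (19140 - 1368)*(-2481) = 17772*(-2481) = -44092332)
M - E(176, u(-10)) = -44092332 - (-3)*(-18 - 3*(-10)) = -44092332 - (-3)*(-18 + 30) = -44092332 - (-3)*12 = -44092332 - 1*(-36) = -44092332 + 36 = -44092296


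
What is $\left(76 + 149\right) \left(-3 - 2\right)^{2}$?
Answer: $5625$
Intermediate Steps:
$\left(76 + 149\right) \left(-3 - 2\right)^{2} = 225 \left(-5\right)^{2} = 225 \cdot 25 = 5625$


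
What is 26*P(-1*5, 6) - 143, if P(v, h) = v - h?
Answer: -429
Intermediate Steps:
26*P(-1*5, 6) - 143 = 26*(-1*5 - 1*6) - 143 = 26*(-5 - 6) - 143 = 26*(-11) - 143 = -286 - 143 = -429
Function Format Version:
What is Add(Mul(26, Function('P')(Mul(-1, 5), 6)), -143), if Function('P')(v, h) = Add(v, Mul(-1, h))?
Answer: -429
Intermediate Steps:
Add(Mul(26, Function('P')(Mul(-1, 5), 6)), -143) = Add(Mul(26, Add(Mul(-1, 5), Mul(-1, 6))), -143) = Add(Mul(26, Add(-5, -6)), -143) = Add(Mul(26, -11), -143) = Add(-286, -143) = -429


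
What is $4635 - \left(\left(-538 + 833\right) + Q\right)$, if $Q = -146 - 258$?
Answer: $4744$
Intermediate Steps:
$Q = -404$
$4635 - \left(\left(-538 + 833\right) + Q\right) = 4635 - \left(\left(-538 + 833\right) - 404\right) = 4635 - \left(295 - 404\right) = 4635 - -109 = 4635 + 109 = 4744$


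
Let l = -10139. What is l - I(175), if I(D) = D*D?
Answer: -40764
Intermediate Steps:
I(D) = D²
l - I(175) = -10139 - 1*175² = -10139 - 1*30625 = -10139 - 30625 = -40764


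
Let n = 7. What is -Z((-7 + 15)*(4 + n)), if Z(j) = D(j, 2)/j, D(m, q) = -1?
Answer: 1/88 ≈ 0.011364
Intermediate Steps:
Z(j) = -1/j
-Z((-7 + 15)*(4 + n)) = -(-1)/((-7 + 15)*(4 + 7)) = -(-1)/(8*11) = -(-1)/88 = -1*(-1/88) = 1/88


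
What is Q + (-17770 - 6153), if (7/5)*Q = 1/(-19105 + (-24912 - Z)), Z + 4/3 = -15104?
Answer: -2904945970/121429 ≈ -23923.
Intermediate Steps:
Z = -45316/3 (Z = -4/3 - 15104 = -45316/3 ≈ -15105.)
Q = -3/121429 (Q = 5/(7*(-19105 + (-24912 - 1*(-45316/3)))) = 5/(7*(-19105 + (-24912 + 45316/3))) = 5/(7*(-19105 - 29420/3)) = 5/(7*(-86735/3)) = (5/7)*(-3/86735) = -3/121429 ≈ -2.4706e-5)
Q + (-17770 - 6153) = -3/121429 + (-17770 - 6153) = -3/121429 - 23923 = -2904945970/121429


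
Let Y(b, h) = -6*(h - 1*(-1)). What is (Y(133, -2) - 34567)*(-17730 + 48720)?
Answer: -1071045390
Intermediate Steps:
Y(b, h) = -6 - 6*h (Y(b, h) = -6*(h + 1) = -6*(1 + h) = -6 - 6*h)
(Y(133, -2) - 34567)*(-17730 + 48720) = ((-6 - 6*(-2)) - 34567)*(-17730 + 48720) = ((-6 + 12) - 34567)*30990 = (6 - 34567)*30990 = -34561*30990 = -1071045390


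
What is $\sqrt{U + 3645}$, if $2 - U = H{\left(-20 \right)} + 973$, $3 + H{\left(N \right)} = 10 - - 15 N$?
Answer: $\sqrt{2967} \approx 54.47$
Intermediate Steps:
$H{\left(N \right)} = 7 + 15 N$ ($H{\left(N \right)} = -3 - \left(-10 - 15 N\right) = -3 + \left(10 + 15 N\right) = 7 + 15 N$)
$U = -678$ ($U = 2 - \left(\left(7 + 15 \left(-20\right)\right) + 973\right) = 2 - \left(\left(7 - 300\right) + 973\right) = 2 - \left(-293 + 973\right) = 2 - 680 = -678$)
$\sqrt{U + 3645} = \sqrt{-678 + 3645} = \sqrt{2967}$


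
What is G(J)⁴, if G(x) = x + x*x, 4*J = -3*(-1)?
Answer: 194481/65536 ≈ 2.9675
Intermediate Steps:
J = ¾ (J = (-3*(-1))/4 = (¼)*3 = ¾ ≈ 0.75000)
G(x) = x + x²
G(J)⁴ = (3*(1 + ¾)/4)⁴ = ((¾)*(7/4))⁴ = (21/16)⁴ = 194481/65536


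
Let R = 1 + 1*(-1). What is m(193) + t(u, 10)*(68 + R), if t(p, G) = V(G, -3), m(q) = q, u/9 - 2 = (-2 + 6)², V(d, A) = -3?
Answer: -11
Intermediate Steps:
u = 162 (u = 18 + 9*(-2 + 6)² = 18 + 9*4² = 18 + 9*16 = 18 + 144 = 162)
t(p, G) = -3
R = 0 (R = 1 - 1 = 0)
m(193) + t(u, 10)*(68 + R) = 193 - 3*(68 + 0) = 193 - 3*68 = 193 - 204 = -11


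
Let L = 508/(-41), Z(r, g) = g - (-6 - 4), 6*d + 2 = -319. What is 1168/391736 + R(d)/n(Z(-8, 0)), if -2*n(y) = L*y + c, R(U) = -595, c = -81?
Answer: -2387873384/411371767 ≈ -5.8047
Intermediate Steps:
d = -107/2 (d = -⅓ + (⅙)*(-319) = -⅓ - 319/6 = -107/2 ≈ -53.500)
Z(r, g) = 10 + g (Z(r, g) = g - 1*(-10) = g + 10 = 10 + g)
L = -508/41 (L = 508*(-1/41) = -508/41 ≈ -12.390)
n(y) = 81/2 + 254*y/41 (n(y) = -(-508*y/41 - 81)/2 = -(-81 - 508*y/41)/2 = 81/2 + 254*y/41)
1168/391736 + R(d)/n(Z(-8, 0)) = 1168/391736 - 595/(81/2 + 254*(10 + 0)/41) = 1168*(1/391736) - 595/(81/2 + (254/41)*10) = 146/48967 - 595/(81/2 + 2540/41) = 146/48967 - 595/8401/82 = 146/48967 - 595*82/8401 = 146/48967 - 48790/8401 = -2387873384/411371767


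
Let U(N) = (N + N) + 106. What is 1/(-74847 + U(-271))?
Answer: -1/75283 ≈ -1.3283e-5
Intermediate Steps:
U(N) = 106 + 2*N (U(N) = 2*N + 106 = 106 + 2*N)
1/(-74847 + U(-271)) = 1/(-74847 + (106 + 2*(-271))) = 1/(-74847 + (106 - 542)) = 1/(-74847 - 436) = 1/(-75283) = -1/75283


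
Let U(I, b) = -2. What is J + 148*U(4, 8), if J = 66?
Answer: -230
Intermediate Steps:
J + 148*U(4, 8) = 66 + 148*(-2) = 66 - 296 = -230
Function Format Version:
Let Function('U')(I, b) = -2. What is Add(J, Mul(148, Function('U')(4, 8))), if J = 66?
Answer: -230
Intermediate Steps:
Add(J, Mul(148, Function('U')(4, 8))) = Add(66, Mul(148, -2)) = Add(66, -296) = -230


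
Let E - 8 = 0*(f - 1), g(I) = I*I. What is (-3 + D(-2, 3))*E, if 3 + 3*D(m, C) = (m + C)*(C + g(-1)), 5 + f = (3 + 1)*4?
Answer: -64/3 ≈ -21.333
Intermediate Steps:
g(I) = I²
f = 11 (f = -5 + (3 + 1)*4 = -5 + 4*4 = -5 + 16 = 11)
D(m, C) = -1 + (1 + C)*(C + m)/3 (D(m, C) = -1 + ((m + C)*(C + (-1)²))/3 = -1 + ((C + m)*(C + 1))/3 = -1 + ((C + m)*(1 + C))/3 = -1 + ((1 + C)*(C + m))/3 = -1 + (1 + C)*(C + m)/3)
E = 8 (E = 8 + 0*(11 - 1) = 8 + 0*10 = 8 + 0 = 8)
(-3 + D(-2, 3))*E = (-3 + (-1 + (⅓)*3 + (⅓)*(-2) + (⅓)*3² + (⅓)*3*(-2)))*8 = (-3 + (-1 + 1 - ⅔ + (⅓)*9 - 2))*8 = (-3 + (-1 + 1 - ⅔ + 3 - 2))*8 = (-3 + ⅓)*8 = -8/3*8 = -64/3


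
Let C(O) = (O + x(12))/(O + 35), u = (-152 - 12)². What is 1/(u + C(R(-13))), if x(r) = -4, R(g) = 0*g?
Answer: 35/941356 ≈ 3.7180e-5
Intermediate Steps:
R(g) = 0
u = 26896 (u = (-164)² = 26896)
C(O) = (-4 + O)/(35 + O) (C(O) = (O - 4)/(O + 35) = (-4 + O)/(35 + O))
1/(u + C(R(-13))) = 1/(26896 + (-4 + 0)/(35 + 0)) = 1/(26896 - 4/35) = 1/(941356/35) = 35/941356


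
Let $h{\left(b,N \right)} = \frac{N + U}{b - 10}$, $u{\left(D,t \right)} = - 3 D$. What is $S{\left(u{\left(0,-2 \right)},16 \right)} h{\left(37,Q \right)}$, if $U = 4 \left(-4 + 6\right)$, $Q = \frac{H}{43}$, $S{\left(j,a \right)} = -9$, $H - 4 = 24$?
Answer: $- \frac{124}{43} \approx -2.8837$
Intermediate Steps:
$H = 28$ ($H = 4 + 24 = 28$)
$Q = \frac{28}{43} \approx 0.65116$
$U = 8$ ($U = 4 \cdot 2 = 8$)
$h{\left(b,N \right)} = \frac{8 + N}{-10 + b}$ ($h{\left(b,N \right)} = \frac{N + 8}{b - 10} = \frac{8 + N}{-10 + b}$)
$S{\left(u{\left(0,-2 \right)},16 \right)} h{\left(37,Q \right)} = - 9 \frac{8 + \frac{28}{43}}{-10 + 37} = - 9 \cdot \frac{1}{27} \cdot \frac{372}{43} = \left(-9\right) \frac{124}{387} = - \frac{124}{43}$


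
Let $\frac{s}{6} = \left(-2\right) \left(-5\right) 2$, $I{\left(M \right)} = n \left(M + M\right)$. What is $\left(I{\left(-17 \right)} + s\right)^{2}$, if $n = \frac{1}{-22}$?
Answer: $\frac{1787569}{121} \approx 14773.0$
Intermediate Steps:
$n = - \frac{1}{22} \approx -0.045455$
$I{\left(M \right)} = - \frac{M}{11}$ ($I{\left(M \right)} = - \frac{M + M}{22} = - \frac{2 M}{22} = - \frac{M}{11}$)
$s = 120$ ($s = 6 \left(-2\right) \left(-5\right) 2 = 6 \cdot 10 \cdot 2 = 6 \cdot 20 = 120$)
$\left(I{\left(-17 \right)} + s\right)^{2} = \left(\left(- \frac{1}{11}\right) \left(-17\right) + 120\right)^{2} = \left(\frac{17}{11} + 120\right)^{2} = \left(\frac{1337}{11}\right)^{2} = \frac{1787569}{121}$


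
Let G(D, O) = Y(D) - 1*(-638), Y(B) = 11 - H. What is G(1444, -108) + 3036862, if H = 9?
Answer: 3037502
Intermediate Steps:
Y(B) = 2 (Y(B) = 11 - 1*9 = 11 - 9 = 2)
G(D, O) = 640 (G(D, O) = 2 - 1*(-638) = 2 + 638 = 640)
G(1444, -108) + 3036862 = 640 + 3036862 = 3037502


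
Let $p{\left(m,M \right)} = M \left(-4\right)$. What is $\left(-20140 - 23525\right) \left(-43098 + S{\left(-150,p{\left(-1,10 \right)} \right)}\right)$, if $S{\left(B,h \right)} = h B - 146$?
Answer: $1626259260$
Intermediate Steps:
$p{\left(m,M \right)} = - 4 M$
$S{\left(B,h \right)} = -146 + B h$ ($S{\left(B,h \right)} = B h - 146 = -146 + B h$)
$\left(-20140 - 23525\right) \left(-43098 + S{\left(-150,p{\left(-1,10 \right)} \right)}\right) = \left(-20140 - 23525\right) \left(-43098 - \left(146 + 150 \left(\left(-4\right) 10\right)\right)\right) = - 43665 \left(-43098 - -5854\right) = - 43665 \left(-43098 + \left(-146 + 6000\right)\right) = - 43665 \left(-43098 + 5854\right) = \left(-43665\right) \left(-37244\right) = 1626259260$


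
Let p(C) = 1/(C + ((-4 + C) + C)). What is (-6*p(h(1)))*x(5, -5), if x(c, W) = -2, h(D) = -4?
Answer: -¾ ≈ -0.75000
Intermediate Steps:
p(C) = 1/(-4 + 3*C) (p(C) = 1/(C + (-4 + 2*C)) = 1/(-4 + 3*C))
(-6*p(h(1)))*x(5, -5) = -6/(-4 + 3*(-4))*(-2) = -6/(-4 - 12)*(-2) = -6/(-16)*(-2) = -6*(-1/16)*(-2) = (3/8)*(-2) = -¾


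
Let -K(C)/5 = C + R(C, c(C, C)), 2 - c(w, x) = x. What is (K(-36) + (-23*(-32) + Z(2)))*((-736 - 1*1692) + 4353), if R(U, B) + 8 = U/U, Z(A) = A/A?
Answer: 1832600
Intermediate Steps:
c(w, x) = 2 - x
Z(A) = 1
R(U, B) = -7 (R(U, B) = -8 + U/U = -8 + 1 = -7)
K(C) = 35 - 5*C (K(C) = -5*(C - 7) = -5*(-7 + C) = 35 - 5*C)
(K(-36) + (-23*(-32) + Z(2)))*((-736 - 1*1692) + 4353) = ((35 - 5*(-36)) + (-23*(-32) + 1))*((-736 - 1*1692) + 4353) = ((35 + 180) + (736 + 1))*((-736 - 1692) + 4353) = (215 + 737)*(-2428 + 4353) = 952*1925 = 1832600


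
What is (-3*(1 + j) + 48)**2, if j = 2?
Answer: 1521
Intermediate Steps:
(-3*(1 + j) + 48)**2 = (-3*(1 + 2) + 48)**2 = (-3*3 + 48)**2 = (-9 + 48)**2 = 39**2 = 1521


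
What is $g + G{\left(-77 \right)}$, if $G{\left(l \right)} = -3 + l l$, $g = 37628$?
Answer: $43554$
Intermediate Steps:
$G{\left(l \right)} = -3 + l^{2}$
$g + G{\left(-77 \right)} = 37628 - \left(3 - \left(-77\right)^{2}\right) = 37628 + \left(-3 + 5929\right) = 37628 + 5926 = 43554$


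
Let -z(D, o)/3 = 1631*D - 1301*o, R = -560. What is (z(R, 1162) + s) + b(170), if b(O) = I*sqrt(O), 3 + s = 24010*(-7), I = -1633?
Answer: 7107293 - 1633*sqrt(170) ≈ 7.0860e+6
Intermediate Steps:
s = -168073 (s = -3 + 24010*(-7) = -3 - 168070 = -168073)
z(D, o) = -4893*D + 3903*o (z(D, o) = -3*(1631*D - 1301*o) = -3*(-1301*o + 1631*D) = -4893*D + 3903*o)
b(O) = -1633*sqrt(O)
(z(R, 1162) + s) + b(170) = ((-4893*(-560) + 3903*1162) - 168073) - 1633*sqrt(170) = ((2740080 + 4535286) - 168073) - 1633*sqrt(170) = (7275366 - 168073) - 1633*sqrt(170) = 7107293 - 1633*sqrt(170)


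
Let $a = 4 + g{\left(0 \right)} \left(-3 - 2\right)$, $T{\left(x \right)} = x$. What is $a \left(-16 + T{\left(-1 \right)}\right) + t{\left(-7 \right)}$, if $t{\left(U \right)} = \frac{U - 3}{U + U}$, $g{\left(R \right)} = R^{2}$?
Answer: $- \frac{471}{7} \approx -67.286$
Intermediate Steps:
$t{\left(U \right)} = \frac{-3 + U}{2 U}$
$a = 4$ ($a = 4 + 0^{2} \left(-3 - 2\right) = 4 + 0 \left(-3 - 2\right) = 4 + 0 \left(-5\right) = 4 + 0 = 4$)
$a \left(-16 + T{\left(-1 \right)}\right) + t{\left(-7 \right)} = 4 \left(-16 - 1\right) + \frac{-3 - 7}{2 \left(-7\right)} = 4 \left(-17\right) + \frac{1}{2} \left(- \frac{1}{7}\right) \left(-10\right) = -68 + \frac{5}{7} = - \frac{471}{7}$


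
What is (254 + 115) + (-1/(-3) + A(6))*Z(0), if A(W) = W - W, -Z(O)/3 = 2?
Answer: 367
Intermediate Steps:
Z(O) = -6 (Z(O) = -3*2 = -6)
A(W) = 0
(254 + 115) + (-1/(-3) + A(6))*Z(0) = (254 + 115) + (-1/(-3) + 0)*(-6) = 369 + (-1*(-⅓) + 0)*(-6) = 369 + (⅓ + 0)*(-6) = 369 + (⅓)*(-6) = 369 - 2 = 367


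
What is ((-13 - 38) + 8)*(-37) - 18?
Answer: 1573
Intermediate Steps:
((-13 - 38) + 8)*(-37) - 18 = (-51 + 8)*(-37) - 18 = -43*(-37) - 18 = 1591 - 18 = 1573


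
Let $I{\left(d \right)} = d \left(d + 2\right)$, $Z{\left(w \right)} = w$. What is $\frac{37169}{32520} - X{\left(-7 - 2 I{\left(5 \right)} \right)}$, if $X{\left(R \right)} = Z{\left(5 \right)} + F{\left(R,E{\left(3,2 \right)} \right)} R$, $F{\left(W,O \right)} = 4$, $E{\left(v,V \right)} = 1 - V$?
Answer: $\frac{9890729}{32520} \approx 304.14$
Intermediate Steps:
$I{\left(d \right)} = d \left(2 + d\right)$
$X{\left(R \right)} = 5 + 4 R$
$\frac{37169}{32520} - X{\left(-7 - 2 I{\left(5 \right)} \right)} = \frac{37169}{32520} - \left(5 + 4 \left(-7 - 2 \cdot 5 \left(2 + 5\right)\right)\right) = 37169 \cdot \frac{1}{32520} - \left(5 + 4 \left(-7 - 2 \cdot 5 \cdot 7\right)\right) = \frac{37169}{32520} - \left(5 + 4 \left(-7 - 70\right)\right) = \frac{37169}{32520} - \left(5 + 4 \left(-77\right)\right) = \frac{37169}{32520} - \left(5 - 308\right) = \frac{37169}{32520} - -303 = \frac{37169}{32520} + 303 = \frac{9890729}{32520}$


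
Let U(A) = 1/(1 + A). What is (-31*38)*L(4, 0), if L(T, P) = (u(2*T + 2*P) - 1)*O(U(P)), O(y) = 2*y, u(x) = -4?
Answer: 11780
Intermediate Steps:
L(T, P) = -10/(1 + P) (L(T, P) = (-4 - 1)*(2/(1 + P)) = -10/(1 + P))
(-31*38)*L(4, 0) = (-31*38)*(-10/(1 + 0)) = -(-11780)/1 = -(-11780) = -1178*(-10) = 11780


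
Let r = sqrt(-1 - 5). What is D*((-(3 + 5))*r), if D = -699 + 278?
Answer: 3368*I*sqrt(6) ≈ 8249.9*I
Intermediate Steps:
r = I*sqrt(6) (r = sqrt(-6) = I*sqrt(6) ≈ 2.4495*I)
D = -421
D*((-(3 + 5))*r) = -421*(-(3 + 5))*I*sqrt(6) = -421*(-1*8)*I*sqrt(6) = -(-3368)*I*sqrt(6) = 3368*I*sqrt(6)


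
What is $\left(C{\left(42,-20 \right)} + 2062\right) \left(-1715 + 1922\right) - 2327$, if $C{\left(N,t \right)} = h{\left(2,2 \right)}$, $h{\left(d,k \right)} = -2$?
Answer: $424093$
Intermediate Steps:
$C{\left(N,t \right)} = -2$
$\left(C{\left(42,-20 \right)} + 2062\right) \left(-1715 + 1922\right) - 2327 = \left(-2 + 2062\right) \left(-1715 + 1922\right) - 2327 = 2060 \cdot 207 - 2327 = 426420 - 2327 = 424093$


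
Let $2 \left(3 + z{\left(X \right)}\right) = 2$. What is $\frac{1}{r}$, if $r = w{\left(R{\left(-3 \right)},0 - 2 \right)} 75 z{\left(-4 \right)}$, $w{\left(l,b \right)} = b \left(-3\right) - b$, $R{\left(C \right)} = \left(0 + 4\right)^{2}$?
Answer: $- \frac{1}{1200} \approx -0.00083333$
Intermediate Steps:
$z{\left(X \right)} = -2$ ($z{\left(X \right)} = -3 + \frac{1}{2} \cdot 2 = -3 + 1 = -2$)
$R{\left(C \right)} = 16$ ($R{\left(C \right)} = 4^{2} = 16$)
$w{\left(l,b \right)} = - 4 b$ ($w{\left(l,b \right)} = - 3 b - b = - 4 b$)
$r = -1200$ ($r = - 4 \left(0 - 2\right) 75 \left(-2\right) = \left(-4\right) \left(-2\right) 75 \left(-2\right) = 8 \cdot 75 \left(-2\right) = 600 \left(-2\right) = -1200$)
$\frac{1}{r} = \frac{1}{-1200} = - \frac{1}{1200}$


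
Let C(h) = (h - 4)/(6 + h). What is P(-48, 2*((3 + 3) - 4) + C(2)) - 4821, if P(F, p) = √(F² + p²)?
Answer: -4821 + 3*√4121/4 ≈ -4772.9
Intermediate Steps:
C(h) = (-4 + h)/(6 + h)
P(-48, 2*((3 + 3) - 4) + C(2)) - 4821 = √((-48)² + (2*((3 + 3) - 4) + (-4 + 2)/(6 + 2))²) - 4821 = √(2304 + (2*(6 - 4) - 2/8)²) - 4821 = √(2304 + (2*2 + (⅛)*(-2))²) - 4821 = √(2304 + (4 - ¼)²) - 4821 = √(2304 + (15/4)²) - 4821 = √(2304 + 225/16) - 4821 = √(37089/16) - 4821 = 3*√4121/4 - 4821 = -4821 + 3*√4121/4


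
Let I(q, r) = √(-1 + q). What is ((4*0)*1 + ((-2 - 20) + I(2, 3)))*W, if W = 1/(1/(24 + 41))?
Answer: -1365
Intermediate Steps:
W = 65 (W = 1/(1/65) = 65)
((4*0)*1 + ((-2 - 20) + I(2, 3)))*W = ((4*0)*1 + ((-2 - 20) + √(-1 + 2)))*65 = (0*1 + (-22 + √1))*65 = (0 + (-22 + 1))*65 = (0 - 21)*65 = -21*65 = -1365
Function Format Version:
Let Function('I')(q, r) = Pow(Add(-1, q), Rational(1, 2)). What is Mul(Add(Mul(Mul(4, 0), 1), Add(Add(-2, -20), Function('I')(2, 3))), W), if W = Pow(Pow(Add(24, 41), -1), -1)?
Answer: -1365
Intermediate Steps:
W = 65 (W = Pow(Pow(65, -1), -1) = Pow(Rational(1, 65), -1) = 65)
Mul(Add(Mul(Mul(4, 0), 1), Add(Add(-2, -20), Function('I')(2, 3))), W) = Mul(Add(Mul(Mul(4, 0), 1), Add(Add(-2, -20), Pow(Add(-1, 2), Rational(1, 2)))), 65) = Mul(Add(Mul(0, 1), Add(-22, Pow(1, Rational(1, 2)))), 65) = Mul(Add(0, Add(-22, 1)), 65) = Mul(Add(0, -21), 65) = Mul(-21, 65) = -1365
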